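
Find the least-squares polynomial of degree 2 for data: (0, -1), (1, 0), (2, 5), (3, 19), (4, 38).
-27/35 + (-221/70)x + (45/14)x²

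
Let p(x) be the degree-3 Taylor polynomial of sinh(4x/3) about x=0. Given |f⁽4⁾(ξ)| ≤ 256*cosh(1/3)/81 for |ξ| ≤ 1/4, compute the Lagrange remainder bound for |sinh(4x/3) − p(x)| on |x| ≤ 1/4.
cosh(1/3)/1944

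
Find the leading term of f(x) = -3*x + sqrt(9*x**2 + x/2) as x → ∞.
1/12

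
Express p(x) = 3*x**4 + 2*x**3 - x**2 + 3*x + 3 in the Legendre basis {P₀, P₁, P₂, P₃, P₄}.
(49/15)P₀ + (21/5)P₁ + (22/21)P₂ + (4/5)P₃ + (24/35)P₄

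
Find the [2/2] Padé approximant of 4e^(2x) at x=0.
(4*x**2/3 + 4*x + 4)/(x**2/3 - x + 1)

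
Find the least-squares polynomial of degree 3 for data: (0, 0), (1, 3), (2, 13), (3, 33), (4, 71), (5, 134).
-1/6 + (811/252)x + (-47/84)x² + (19/18)x³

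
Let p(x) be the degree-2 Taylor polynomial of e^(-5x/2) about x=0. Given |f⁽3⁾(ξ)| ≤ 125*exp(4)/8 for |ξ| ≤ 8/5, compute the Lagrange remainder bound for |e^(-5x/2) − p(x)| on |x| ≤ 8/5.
32*exp(4)/3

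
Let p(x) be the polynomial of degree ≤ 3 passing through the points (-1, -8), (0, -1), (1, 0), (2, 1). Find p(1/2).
-1/8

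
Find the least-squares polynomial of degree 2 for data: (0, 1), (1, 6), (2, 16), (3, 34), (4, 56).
1 + (9/5)x + (3)x²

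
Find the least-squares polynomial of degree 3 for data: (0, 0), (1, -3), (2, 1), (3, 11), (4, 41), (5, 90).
-5/42 + (-667/252)x + (-7/12)x² + (17/18)x³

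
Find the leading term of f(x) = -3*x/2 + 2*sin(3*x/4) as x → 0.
-9*x**3/64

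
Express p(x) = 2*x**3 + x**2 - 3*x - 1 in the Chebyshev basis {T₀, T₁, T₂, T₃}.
(-1/2)T₀ + (-3/2)T₁ + (1/2)T₂ + (1/2)T₃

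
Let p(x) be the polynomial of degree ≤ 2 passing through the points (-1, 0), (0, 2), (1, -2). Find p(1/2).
3/4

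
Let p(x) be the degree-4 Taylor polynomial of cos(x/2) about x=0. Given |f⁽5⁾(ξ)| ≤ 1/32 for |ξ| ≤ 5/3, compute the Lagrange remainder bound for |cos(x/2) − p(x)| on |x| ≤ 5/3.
625/186624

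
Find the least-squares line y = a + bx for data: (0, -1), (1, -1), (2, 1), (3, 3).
a = -8/5, b = 7/5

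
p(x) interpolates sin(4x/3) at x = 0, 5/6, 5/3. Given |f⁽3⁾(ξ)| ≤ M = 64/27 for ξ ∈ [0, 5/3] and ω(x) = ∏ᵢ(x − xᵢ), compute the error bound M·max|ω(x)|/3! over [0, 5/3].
1000*sqrt(3)/19683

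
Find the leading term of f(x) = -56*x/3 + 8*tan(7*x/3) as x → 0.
2744*x**3/81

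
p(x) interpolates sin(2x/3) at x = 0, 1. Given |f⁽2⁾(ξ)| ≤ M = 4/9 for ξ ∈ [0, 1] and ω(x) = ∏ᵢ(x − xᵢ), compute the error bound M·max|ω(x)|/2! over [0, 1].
1/18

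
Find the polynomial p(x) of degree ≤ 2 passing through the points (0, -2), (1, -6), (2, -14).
-2*x**2 - 2*x - 2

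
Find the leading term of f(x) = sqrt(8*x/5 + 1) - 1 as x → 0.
4*x/5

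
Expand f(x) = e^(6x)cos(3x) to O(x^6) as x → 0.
1 + 6*x + 27*x**2/2 + 9*x**3 - 189*x**4/8 - 1539*x**5/20 + O(x**6)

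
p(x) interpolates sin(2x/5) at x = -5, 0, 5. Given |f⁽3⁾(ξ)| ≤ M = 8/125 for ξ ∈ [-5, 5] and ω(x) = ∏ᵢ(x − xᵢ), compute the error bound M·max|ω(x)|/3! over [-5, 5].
8*sqrt(3)/27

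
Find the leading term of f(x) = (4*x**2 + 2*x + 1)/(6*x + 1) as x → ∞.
2*x/3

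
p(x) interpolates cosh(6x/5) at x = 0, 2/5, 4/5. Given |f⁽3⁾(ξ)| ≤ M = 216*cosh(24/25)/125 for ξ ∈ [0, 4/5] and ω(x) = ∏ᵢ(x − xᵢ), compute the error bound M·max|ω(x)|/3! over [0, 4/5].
64*sqrt(3)*cosh(24/25)/15625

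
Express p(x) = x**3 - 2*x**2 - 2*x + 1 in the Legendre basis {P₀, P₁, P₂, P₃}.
(1/3)P₀ + (-7/5)P₁ + (-4/3)P₂ + (2/5)P₃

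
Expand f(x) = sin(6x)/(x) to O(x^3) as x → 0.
6 - 36*x**2 + O(x**3)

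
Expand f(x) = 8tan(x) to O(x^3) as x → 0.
8*x + O(x**3)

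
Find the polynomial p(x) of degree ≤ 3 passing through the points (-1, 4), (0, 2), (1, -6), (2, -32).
-2*x**3 - 3*x**2 - 3*x + 2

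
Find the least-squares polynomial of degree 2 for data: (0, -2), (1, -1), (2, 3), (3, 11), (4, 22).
-69/35 + (-6/7)x + (12/7)x²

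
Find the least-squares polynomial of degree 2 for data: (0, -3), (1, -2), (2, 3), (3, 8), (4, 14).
-118/35 + (54/35)x + (5/7)x²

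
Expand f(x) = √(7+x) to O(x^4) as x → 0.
sqrt(7) + sqrt(7)*x/14 - sqrt(7)*x**2/392 + sqrt(7)*x**3/5488 + O(x**4)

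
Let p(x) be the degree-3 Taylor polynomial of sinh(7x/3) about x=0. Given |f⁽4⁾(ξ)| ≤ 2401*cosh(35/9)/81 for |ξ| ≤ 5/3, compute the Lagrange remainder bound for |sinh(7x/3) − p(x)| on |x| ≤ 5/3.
1500625*cosh(35/9)/157464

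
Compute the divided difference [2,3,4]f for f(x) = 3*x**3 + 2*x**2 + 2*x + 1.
29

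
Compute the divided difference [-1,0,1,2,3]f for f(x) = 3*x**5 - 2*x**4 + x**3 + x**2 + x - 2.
13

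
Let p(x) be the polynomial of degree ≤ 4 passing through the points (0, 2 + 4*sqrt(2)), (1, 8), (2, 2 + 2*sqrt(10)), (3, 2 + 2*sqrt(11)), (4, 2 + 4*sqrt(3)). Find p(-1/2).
-283/16 - 45*sqrt(11)/16 + 35*sqrt(3)/32 + 315*sqrt(2)/32 + 189*sqrt(10)/32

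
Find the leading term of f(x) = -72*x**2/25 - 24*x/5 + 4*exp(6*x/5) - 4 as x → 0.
144*x**3/125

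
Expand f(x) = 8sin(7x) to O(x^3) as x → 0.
56*x + O(x**3)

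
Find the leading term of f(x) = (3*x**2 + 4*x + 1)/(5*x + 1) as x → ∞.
3*x/5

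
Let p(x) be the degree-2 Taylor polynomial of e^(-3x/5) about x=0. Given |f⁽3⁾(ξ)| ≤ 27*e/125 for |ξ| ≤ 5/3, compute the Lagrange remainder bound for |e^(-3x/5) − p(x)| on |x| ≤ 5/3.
e/6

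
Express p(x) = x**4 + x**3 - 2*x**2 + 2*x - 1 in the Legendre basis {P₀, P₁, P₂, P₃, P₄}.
(-22/15)P₀ + (13/5)P₁ + (-16/21)P₂ + (2/5)P₃ + (8/35)P₄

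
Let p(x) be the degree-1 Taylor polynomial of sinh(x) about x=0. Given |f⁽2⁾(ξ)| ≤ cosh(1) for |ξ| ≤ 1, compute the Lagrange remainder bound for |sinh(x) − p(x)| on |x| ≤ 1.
cosh(1)/2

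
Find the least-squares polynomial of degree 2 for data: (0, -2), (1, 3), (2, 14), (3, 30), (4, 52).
-71/35 + (33/14)x + (39/14)x²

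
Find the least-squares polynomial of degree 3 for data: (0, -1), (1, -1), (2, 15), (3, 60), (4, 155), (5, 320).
-9/7 + (37/42)x + (-11/4)x² + (37/12)x³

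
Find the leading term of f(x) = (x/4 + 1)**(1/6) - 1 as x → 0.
x/24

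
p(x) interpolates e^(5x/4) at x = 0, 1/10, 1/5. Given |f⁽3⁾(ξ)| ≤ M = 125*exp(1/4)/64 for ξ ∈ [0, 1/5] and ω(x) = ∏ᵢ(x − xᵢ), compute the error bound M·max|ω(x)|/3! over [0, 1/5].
sqrt(3)*exp(1/4)/13824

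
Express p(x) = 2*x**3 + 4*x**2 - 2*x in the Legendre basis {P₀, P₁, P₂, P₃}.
(4/3)P₀ + (-4/5)P₁ + (8/3)P₂ + (4/5)P₃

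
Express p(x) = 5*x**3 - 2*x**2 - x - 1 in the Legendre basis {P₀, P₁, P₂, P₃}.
(-5/3)P₀ + (2)P₁ + (-4/3)P₂ + (2)P₃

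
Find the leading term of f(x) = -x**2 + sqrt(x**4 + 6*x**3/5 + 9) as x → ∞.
3*x/5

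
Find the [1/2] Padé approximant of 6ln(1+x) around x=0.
6*x/(-x**2/12 + x/2 + 1)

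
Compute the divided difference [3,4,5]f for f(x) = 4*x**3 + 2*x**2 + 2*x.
50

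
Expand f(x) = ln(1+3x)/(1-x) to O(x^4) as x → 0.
3*x - 3*x**2/2 + 15*x**3/2 + O(x**4)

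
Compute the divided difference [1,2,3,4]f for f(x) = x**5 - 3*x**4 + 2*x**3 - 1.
37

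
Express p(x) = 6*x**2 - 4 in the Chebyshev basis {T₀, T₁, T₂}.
-T₀ + (3)T₂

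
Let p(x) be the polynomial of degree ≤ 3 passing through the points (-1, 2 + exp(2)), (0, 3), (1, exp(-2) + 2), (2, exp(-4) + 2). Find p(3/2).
(5 + 15*exp(2) + (exp(2) + 27)*exp(4))*exp(-4)/16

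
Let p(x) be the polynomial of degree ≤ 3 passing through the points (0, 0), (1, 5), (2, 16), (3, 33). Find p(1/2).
7/4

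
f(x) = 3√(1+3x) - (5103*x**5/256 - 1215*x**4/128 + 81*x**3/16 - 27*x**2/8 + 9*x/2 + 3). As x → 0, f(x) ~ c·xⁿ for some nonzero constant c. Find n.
6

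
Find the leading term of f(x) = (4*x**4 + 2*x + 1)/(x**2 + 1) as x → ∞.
4*x**2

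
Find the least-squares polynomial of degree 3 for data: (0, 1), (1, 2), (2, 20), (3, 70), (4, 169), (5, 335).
8/9 + (-359/378)x + (-97/252)x² + (301/108)x³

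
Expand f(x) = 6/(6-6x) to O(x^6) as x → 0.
1 + x + x**2 + x**3 + x**4 + x**5 + O(x**6)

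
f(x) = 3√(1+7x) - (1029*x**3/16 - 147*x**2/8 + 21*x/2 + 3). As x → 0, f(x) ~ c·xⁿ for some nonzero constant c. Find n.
4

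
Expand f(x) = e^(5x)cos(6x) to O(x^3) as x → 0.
1 + 5*x - 11*x**2/2 + O(x**3)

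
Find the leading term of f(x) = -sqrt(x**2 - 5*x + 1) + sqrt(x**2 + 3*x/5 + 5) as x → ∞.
14/5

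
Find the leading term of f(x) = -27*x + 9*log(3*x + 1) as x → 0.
-81*x**2/2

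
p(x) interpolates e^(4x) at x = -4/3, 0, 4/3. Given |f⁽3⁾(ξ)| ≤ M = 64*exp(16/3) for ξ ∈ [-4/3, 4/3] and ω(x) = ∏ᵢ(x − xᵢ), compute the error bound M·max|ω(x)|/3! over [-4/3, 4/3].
4096*sqrt(3)*exp(16/3)/729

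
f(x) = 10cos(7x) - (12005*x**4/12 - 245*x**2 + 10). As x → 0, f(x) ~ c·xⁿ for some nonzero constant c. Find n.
6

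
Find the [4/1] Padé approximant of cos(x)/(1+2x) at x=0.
(x**4/24 - x**2/2 + 1)/(2*x + 1)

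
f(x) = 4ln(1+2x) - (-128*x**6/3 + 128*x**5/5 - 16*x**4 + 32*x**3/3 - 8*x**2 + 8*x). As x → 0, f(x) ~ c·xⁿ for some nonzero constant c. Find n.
7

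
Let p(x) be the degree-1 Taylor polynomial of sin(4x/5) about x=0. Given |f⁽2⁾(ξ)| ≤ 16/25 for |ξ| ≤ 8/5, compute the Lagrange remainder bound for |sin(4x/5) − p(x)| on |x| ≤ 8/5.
512/625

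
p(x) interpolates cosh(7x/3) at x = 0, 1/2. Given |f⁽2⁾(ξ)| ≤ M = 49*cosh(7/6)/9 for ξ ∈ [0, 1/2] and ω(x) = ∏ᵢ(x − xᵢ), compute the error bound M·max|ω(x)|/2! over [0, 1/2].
49*cosh(7/6)/288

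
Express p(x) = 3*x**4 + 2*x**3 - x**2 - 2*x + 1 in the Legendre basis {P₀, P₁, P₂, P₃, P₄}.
(19/15)P₀ + (-4/5)P₁ + (22/21)P₂ + (4/5)P₃ + (24/35)P₄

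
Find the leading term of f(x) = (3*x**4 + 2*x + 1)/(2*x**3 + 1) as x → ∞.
3*x/2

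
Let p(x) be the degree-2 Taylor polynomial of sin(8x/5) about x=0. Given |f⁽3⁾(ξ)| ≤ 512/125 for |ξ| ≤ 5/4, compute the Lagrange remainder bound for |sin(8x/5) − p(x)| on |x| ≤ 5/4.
4/3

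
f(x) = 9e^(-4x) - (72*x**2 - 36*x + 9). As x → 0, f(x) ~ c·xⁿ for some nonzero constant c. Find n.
3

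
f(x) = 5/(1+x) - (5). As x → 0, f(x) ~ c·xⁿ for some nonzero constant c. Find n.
1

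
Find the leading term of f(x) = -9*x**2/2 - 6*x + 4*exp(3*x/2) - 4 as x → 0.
9*x**3/4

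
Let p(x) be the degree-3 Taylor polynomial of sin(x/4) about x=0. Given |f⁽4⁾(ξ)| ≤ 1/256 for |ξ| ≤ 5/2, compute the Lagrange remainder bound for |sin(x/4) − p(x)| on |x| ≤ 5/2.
625/98304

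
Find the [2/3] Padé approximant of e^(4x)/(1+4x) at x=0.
(52*x**2/35 + 72*x/35 + 1)/(512*x**3/105 - 228*x**2/35 + 72*x/35 + 1)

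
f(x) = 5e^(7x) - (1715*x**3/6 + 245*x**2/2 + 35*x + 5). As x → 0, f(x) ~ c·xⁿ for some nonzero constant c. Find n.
4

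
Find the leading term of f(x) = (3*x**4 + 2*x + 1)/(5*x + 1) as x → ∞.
3*x**3/5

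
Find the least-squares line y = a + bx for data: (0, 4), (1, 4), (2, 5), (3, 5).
a = 39/10, b = 2/5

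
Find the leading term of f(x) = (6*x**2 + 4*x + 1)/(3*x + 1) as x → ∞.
2*x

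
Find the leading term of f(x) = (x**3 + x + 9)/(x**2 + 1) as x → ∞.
x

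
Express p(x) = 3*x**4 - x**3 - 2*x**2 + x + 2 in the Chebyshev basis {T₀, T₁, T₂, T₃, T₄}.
(17/8)T₀ + (1/4)T₁ + (1/2)T₂ + (-1/4)T₃ + (3/8)T₄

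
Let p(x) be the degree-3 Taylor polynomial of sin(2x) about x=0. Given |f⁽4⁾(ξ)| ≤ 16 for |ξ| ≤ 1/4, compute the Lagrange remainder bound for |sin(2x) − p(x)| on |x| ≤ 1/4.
1/384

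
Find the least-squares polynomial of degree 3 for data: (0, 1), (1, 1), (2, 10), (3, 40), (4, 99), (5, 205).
53/63 + (139/378)x + (-115/63)x² + (107/54)x³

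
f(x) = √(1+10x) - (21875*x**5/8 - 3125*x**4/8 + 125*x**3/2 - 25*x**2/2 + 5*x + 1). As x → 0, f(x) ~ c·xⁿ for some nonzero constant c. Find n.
6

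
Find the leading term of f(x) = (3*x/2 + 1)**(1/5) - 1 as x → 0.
3*x/10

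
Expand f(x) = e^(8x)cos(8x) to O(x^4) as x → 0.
1 + 8*x - 512*x**3/3 + O(x**4)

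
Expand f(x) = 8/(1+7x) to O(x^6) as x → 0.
8 - 56*x + 392*x**2 - 2744*x**3 + 19208*x**4 - 134456*x**5 + O(x**6)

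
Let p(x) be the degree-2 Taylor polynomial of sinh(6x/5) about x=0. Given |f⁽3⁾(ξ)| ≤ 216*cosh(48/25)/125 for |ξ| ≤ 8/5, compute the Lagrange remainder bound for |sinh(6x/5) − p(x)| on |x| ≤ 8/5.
18432*cosh(48/25)/15625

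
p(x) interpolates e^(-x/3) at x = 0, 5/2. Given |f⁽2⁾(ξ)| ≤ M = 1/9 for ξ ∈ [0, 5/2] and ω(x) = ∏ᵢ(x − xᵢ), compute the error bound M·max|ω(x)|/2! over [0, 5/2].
25/288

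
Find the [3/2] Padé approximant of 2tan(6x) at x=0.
(-144*x**3/5 + 12*x)/(1 - 72*x**2/5)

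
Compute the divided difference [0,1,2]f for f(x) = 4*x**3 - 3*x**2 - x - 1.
9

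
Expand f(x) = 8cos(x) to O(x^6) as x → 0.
8 - 4*x**2 + x**4/3 + O(x**6)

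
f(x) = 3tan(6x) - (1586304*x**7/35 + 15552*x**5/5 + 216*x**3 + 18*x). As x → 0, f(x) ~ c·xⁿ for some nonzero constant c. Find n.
9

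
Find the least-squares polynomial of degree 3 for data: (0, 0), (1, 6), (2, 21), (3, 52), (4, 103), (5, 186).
-17/126 + (3515/756)x + (79/126)x² + (127/108)x³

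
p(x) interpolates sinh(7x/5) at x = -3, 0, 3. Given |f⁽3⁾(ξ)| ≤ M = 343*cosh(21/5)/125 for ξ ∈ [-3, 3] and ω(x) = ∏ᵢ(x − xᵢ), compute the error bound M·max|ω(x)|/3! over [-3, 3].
343*sqrt(3)*cosh(21/5)/125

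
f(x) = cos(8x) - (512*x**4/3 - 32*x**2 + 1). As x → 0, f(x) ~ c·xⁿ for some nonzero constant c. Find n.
6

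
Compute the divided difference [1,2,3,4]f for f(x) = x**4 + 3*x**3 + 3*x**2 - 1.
13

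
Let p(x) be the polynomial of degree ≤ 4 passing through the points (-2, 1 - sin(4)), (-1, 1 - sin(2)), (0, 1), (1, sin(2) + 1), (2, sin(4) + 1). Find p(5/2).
-15*sin(2)/8 + 35*sin(4)/16 + 1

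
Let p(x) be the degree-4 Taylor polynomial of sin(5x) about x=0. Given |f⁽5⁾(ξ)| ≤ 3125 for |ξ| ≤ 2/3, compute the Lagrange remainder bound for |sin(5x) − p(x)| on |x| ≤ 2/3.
2500/729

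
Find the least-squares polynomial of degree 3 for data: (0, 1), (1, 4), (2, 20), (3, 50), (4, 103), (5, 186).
47/63 + (397/378)x + (253/126)x² + (28/27)x³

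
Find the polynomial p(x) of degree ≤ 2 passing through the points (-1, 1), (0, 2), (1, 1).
2 - x**2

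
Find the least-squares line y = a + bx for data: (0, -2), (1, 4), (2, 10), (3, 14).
a = -8/5, b = 27/5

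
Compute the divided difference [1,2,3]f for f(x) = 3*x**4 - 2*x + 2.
75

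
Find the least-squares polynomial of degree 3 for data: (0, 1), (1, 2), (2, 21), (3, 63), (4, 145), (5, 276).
7/9 + (-314/189)x + (227/126)x² + (103/54)x³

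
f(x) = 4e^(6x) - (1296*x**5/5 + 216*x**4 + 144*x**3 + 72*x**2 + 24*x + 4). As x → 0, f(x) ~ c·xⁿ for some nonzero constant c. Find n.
6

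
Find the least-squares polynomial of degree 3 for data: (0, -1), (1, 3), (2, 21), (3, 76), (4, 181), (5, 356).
-52/63 + (167/189)x + (-169/252)x² + (319/108)x³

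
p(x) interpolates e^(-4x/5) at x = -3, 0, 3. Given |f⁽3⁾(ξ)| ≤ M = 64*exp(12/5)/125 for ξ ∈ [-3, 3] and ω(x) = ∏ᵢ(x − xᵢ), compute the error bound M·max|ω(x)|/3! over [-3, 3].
64*sqrt(3)*exp(12/5)/125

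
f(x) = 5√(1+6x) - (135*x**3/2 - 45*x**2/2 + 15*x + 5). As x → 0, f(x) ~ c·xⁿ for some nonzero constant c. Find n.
4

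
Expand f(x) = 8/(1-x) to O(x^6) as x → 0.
8 + 8*x + 8*x**2 + 8*x**3 + 8*x**4 + 8*x**5 + O(x**6)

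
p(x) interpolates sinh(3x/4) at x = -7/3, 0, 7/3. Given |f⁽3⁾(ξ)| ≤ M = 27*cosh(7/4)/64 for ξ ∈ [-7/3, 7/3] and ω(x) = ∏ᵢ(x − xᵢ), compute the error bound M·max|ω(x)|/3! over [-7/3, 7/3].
343*sqrt(3)*cosh(7/4)/1728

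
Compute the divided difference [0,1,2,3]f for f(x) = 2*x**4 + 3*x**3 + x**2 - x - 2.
15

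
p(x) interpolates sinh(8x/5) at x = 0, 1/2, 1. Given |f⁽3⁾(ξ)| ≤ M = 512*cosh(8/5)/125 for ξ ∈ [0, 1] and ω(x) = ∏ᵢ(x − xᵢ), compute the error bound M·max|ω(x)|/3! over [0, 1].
64*sqrt(3)*cosh(8/5)/3375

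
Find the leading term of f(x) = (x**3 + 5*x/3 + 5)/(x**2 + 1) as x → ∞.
x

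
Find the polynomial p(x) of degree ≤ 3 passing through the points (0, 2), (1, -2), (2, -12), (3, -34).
-x**3 - 3*x + 2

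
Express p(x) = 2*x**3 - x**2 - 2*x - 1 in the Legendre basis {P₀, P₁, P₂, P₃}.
(-4/3)P₀ + (-4/5)P₁ + (-2/3)P₂ + (4/5)P₃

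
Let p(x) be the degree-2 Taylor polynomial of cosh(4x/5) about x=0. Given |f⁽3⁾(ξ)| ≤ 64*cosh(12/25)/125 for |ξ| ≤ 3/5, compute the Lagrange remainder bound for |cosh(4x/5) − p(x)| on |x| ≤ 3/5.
288*cosh(12/25)/15625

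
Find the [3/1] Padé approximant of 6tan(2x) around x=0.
16*x**3 + 12*x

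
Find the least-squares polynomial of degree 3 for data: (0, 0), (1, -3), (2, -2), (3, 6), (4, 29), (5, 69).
-1/126 + (-317/108)x + (-97/126)x² + (89/108)x³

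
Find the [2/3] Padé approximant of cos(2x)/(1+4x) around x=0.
(1 - 5*x**2/3)/(4*x**3/3 + x**2/3 + 4*x + 1)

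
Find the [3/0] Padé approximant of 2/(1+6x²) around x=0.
2 - 12*x**2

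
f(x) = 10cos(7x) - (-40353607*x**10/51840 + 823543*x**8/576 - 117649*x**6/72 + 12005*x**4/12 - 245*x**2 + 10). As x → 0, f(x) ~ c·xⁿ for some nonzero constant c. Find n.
12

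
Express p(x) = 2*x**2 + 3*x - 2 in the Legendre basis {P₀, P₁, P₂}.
(-4/3)P₀ + (3)P₁ + (4/3)P₂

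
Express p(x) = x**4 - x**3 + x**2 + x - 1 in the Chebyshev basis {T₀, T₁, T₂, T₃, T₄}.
(-1/8)T₀ + (1/4)T₁ + T₂ + (-1/4)T₃ + (1/8)T₄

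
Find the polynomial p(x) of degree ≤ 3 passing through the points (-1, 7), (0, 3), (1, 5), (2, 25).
2*x**3 + 3*x**2 - 3*x + 3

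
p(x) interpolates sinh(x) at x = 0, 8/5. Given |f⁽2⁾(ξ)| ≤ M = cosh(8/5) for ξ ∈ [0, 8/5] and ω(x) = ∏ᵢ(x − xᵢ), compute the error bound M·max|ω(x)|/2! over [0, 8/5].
8*cosh(8/5)/25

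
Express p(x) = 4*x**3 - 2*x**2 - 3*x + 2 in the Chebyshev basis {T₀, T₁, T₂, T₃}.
T₀ - T₂ + T₃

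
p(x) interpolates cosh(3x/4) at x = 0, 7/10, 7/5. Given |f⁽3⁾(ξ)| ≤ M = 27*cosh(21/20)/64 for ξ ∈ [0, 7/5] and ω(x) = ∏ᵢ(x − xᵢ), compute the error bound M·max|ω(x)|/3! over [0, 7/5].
343*sqrt(3)*cosh(21/20)/64000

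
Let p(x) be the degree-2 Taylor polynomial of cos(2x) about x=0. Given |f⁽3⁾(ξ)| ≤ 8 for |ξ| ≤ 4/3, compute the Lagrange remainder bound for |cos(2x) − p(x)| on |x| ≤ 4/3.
256/81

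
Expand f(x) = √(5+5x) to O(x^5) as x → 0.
sqrt(5) + sqrt(5)*x/2 - sqrt(5)*x**2/8 + sqrt(5)*x**3/16 - 5*sqrt(5)*x**4/128 + O(x**5)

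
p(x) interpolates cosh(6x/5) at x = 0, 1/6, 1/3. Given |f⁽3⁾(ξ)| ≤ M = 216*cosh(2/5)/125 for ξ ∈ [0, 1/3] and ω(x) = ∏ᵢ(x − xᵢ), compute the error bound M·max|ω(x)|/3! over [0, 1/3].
sqrt(3)*cosh(2/5)/3375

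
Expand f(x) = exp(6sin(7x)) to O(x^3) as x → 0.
1 + 42*x + 882*x**2 + O(x**3)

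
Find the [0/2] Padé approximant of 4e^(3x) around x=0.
4/(9*x**2/2 - 3*x + 1)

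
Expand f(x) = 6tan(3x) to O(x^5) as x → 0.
18*x + 54*x**3 + O(x**5)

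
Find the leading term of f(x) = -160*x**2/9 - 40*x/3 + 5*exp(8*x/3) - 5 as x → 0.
1280*x**3/81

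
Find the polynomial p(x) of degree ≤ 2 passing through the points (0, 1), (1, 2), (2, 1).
-x**2 + 2*x + 1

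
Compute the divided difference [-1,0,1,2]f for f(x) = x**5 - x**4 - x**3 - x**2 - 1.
2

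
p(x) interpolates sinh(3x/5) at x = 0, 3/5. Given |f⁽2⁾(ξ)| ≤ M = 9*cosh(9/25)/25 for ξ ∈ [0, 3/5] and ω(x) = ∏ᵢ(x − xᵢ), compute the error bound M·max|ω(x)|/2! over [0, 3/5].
81*cosh(9/25)/5000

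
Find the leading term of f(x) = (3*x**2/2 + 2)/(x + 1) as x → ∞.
3*x/2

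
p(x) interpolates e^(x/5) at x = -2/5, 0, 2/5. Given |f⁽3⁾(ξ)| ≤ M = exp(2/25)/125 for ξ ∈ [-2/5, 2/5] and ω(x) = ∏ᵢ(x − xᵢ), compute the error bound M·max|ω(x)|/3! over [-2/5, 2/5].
8*sqrt(3)*exp(2/25)/421875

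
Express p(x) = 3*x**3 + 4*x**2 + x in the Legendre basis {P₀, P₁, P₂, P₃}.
(4/3)P₀ + (14/5)P₁ + (8/3)P₂ + (6/5)P₃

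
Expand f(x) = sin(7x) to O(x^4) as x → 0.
7*x - 343*x**3/6 + O(x**4)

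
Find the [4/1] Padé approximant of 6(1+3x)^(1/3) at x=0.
(2*x**4 - 16*x**3/5 + 36*x**2/5 + 96*x/5 + 6)/(11*x/5 + 1)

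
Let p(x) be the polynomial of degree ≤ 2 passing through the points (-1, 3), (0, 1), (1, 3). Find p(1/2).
3/2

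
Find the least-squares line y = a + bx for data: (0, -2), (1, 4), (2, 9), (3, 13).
a = -3/2, b = 5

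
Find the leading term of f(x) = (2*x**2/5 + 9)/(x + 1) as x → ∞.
2*x/5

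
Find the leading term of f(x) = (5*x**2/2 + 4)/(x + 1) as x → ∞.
5*x/2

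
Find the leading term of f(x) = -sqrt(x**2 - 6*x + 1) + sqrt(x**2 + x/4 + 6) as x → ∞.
25/8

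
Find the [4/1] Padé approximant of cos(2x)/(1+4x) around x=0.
(2*x**4/3 - 2*x**2 + 1)/(4*x + 1)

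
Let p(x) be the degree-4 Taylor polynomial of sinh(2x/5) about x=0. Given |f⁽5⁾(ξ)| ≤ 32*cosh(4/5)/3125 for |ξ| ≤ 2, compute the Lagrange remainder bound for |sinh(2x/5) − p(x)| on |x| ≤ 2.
128*cosh(4/5)/46875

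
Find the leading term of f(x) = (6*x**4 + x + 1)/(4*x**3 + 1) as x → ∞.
3*x/2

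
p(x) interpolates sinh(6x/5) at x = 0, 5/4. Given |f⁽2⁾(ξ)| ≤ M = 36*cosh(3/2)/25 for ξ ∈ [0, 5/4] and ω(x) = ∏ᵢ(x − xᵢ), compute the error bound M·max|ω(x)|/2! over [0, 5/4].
9*cosh(3/2)/32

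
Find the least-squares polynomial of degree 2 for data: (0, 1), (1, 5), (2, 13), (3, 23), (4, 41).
9/7 + (43/35)x + (15/7)x²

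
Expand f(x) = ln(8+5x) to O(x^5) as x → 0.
log(8) + 5*x/8 - 25*x**2/128 + 125*x**3/1536 - 625*x**4/16384 + O(x**5)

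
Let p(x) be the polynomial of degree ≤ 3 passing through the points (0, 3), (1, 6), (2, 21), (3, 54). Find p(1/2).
27/8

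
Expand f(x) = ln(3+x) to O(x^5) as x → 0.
log(3) + x/3 - x**2/18 + x**3/81 - x**4/324 + O(x**5)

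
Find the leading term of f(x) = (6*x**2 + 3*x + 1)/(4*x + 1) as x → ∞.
3*x/2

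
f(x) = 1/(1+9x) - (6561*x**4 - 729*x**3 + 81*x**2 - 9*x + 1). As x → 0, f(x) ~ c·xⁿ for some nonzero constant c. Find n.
5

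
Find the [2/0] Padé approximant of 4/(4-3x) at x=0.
9*x**2/16 + 3*x/4 + 1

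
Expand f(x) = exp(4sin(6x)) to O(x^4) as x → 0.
1 + 24*x + 288*x**2 + 2160*x**3 + O(x**4)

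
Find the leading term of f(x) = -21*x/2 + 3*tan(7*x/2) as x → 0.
343*x**3/8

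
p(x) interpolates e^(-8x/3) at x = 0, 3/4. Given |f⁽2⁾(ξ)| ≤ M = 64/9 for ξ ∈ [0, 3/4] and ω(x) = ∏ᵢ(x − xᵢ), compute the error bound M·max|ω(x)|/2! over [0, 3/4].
1/2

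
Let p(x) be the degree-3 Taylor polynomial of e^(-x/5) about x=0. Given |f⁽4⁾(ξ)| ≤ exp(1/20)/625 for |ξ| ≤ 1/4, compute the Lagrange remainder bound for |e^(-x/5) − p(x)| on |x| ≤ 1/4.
exp(1/20)/3840000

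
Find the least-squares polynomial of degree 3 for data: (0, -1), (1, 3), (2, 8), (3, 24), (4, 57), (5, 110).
-47/63 + (643/189)x + (-53/36)x² + (113/108)x³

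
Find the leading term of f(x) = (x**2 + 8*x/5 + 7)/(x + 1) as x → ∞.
x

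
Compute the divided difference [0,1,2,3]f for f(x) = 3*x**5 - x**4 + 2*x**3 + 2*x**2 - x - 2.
71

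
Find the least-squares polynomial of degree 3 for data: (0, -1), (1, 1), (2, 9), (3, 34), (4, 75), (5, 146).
-1 + (13/42)x + (11/28)x² + (13/12)x³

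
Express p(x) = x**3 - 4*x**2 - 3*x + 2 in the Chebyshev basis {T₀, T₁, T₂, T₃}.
(-9/4)T₁ + (-2)T₂ + (1/4)T₃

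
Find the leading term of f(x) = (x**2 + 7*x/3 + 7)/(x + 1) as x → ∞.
x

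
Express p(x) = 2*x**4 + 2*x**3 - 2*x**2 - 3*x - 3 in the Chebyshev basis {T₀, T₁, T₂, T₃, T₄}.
(-13/4)T₀ + (-3/2)T₁ + (1/2)T₃ + (1/4)T₄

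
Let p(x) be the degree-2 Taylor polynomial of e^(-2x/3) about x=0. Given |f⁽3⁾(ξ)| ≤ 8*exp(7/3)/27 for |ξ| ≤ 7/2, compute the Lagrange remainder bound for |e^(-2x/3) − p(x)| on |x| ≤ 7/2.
343*exp(7/3)/162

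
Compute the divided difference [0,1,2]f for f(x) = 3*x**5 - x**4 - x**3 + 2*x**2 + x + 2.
37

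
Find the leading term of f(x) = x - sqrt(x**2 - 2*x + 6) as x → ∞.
1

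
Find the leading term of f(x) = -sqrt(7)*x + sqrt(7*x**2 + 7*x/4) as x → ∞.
sqrt(7)/8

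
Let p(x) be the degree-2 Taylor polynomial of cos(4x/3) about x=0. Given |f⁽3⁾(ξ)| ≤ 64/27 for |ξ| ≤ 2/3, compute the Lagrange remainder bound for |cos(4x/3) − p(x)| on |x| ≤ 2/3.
256/2187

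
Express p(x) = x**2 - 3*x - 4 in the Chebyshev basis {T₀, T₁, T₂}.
(-7/2)T₀ + (-3)T₁ + (1/2)T₂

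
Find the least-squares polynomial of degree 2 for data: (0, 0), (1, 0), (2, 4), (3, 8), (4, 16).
-4/35 + (-4/7)x + (8/7)x²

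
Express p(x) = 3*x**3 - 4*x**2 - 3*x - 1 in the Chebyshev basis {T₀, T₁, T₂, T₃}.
(-3)T₀ + (-3/4)T₁ + (-2)T₂ + (3/4)T₃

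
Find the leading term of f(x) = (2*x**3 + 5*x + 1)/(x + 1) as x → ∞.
2*x**2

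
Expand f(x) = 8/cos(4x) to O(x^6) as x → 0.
8 + 64*x**2 + 1280*x**4/3 + O(x**6)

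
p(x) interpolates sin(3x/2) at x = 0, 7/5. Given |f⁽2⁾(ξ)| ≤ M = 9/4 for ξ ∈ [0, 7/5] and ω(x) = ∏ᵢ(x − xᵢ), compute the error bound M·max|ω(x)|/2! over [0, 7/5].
441/800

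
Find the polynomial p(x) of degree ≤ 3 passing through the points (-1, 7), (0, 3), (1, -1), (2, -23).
-3*x**3 - x + 3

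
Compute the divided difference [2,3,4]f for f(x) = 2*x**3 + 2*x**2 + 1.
20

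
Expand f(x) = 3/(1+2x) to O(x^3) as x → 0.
3 - 6*x + 12*x**2 + O(x**3)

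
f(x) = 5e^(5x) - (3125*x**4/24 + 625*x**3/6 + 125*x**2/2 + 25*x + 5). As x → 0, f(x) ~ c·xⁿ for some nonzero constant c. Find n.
5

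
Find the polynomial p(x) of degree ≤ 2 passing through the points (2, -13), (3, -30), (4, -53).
-3*x**2 - 2*x + 3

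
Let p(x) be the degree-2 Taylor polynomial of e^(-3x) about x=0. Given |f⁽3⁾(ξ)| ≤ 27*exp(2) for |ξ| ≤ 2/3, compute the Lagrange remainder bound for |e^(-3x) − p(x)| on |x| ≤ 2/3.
4*exp(2)/3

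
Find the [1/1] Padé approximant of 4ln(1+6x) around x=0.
24*x/(3*x + 1)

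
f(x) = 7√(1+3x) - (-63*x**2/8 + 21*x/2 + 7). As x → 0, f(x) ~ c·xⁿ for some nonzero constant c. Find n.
3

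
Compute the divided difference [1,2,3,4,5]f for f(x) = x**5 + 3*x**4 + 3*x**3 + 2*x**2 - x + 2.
18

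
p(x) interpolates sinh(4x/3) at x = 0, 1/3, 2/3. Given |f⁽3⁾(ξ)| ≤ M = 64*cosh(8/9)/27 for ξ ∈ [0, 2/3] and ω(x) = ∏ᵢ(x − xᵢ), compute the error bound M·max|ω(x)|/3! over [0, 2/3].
64*sqrt(3)*cosh(8/9)/19683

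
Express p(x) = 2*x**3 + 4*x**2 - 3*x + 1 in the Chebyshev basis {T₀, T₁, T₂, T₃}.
(3)T₀ + (-3/2)T₁ + (2)T₂ + (1/2)T₃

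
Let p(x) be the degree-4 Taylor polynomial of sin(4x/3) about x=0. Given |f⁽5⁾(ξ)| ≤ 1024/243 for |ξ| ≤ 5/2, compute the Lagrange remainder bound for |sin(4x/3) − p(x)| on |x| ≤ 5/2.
2500/729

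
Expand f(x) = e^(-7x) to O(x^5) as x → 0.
1 - 7*x + 49*x**2/2 - 343*x**3/6 + 2401*x**4/24 + O(x**5)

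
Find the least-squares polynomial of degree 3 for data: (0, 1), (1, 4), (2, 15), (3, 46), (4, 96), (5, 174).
151/126 + (-175/108)x + (173/63)x² + (97/108)x³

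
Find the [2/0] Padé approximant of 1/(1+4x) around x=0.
16*x**2 - 4*x + 1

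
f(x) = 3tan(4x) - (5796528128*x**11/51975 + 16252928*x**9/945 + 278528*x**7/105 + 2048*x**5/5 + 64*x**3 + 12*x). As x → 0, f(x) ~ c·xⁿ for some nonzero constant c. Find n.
13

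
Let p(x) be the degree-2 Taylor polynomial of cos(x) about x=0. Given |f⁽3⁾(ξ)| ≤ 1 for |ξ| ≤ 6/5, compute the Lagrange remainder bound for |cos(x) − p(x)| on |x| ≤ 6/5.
36/125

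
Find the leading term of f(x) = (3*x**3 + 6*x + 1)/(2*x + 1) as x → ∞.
3*x**2/2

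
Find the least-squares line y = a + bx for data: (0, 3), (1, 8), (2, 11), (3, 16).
a = 16/5, b = 21/5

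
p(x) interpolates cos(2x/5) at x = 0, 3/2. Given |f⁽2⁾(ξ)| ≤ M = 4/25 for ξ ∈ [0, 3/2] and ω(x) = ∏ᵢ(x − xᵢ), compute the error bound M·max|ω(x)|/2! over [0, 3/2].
9/200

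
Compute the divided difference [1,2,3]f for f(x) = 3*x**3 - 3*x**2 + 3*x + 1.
15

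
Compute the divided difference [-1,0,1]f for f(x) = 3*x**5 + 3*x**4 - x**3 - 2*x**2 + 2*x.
1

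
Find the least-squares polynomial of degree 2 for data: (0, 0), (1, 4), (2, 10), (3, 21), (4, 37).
12/35 + (57/70)x + (29/14)x²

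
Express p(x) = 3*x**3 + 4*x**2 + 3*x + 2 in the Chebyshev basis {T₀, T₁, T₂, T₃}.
(4)T₀ + (21/4)T₁ + (2)T₂ + (3/4)T₃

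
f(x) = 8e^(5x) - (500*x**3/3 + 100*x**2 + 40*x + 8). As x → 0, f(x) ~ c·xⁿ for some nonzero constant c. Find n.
4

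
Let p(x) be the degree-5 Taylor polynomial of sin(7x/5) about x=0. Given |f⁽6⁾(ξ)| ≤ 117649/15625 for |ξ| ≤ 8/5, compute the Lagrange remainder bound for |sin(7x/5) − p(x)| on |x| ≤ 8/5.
1927561216/10986328125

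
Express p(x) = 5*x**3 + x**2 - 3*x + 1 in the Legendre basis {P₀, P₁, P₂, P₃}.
(4/3)P₀ + (2/3)P₂ + (2)P₃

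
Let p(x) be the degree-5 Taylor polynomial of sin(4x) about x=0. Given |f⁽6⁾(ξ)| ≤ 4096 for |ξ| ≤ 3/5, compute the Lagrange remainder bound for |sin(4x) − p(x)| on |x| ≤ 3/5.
20736/78125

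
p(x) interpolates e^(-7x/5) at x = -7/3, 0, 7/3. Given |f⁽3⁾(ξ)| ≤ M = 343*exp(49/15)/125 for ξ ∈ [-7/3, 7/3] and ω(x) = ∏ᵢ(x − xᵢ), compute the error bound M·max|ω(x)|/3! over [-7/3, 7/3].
117649*sqrt(3)*exp(49/15)/91125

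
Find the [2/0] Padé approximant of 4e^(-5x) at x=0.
50*x**2 - 20*x + 4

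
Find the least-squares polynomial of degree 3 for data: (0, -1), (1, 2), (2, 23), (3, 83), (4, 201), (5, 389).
-44/63 + (-479/189)x + (361/252)x² + (317/108)x³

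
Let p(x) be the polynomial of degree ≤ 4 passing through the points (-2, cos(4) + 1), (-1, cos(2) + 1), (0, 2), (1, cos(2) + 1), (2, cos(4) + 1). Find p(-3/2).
21*cos(2)/16 + 15*cos(4)/64 + 29/64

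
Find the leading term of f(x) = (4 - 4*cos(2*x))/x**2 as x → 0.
8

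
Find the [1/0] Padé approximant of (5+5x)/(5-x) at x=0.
6*x/5 + 1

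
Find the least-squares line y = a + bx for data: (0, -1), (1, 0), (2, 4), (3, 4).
a = -11/10, b = 19/10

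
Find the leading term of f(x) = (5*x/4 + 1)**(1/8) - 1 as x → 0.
5*x/32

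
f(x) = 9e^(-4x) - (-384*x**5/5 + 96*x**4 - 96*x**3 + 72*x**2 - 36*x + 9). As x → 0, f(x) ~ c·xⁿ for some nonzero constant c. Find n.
6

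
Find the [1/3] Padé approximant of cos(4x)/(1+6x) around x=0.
(1 - 10*x/9)/(352*x**3/9 + 4*x**2/3 + 44*x/9 + 1)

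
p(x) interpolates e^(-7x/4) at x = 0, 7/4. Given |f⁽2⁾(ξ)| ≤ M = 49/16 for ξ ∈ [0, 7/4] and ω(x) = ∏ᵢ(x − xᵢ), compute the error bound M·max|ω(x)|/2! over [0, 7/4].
2401/2048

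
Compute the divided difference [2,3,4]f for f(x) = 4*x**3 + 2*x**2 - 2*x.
38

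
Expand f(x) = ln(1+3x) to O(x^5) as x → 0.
3*x - 9*x**2/2 + 9*x**3 - 81*x**4/4 + O(x**5)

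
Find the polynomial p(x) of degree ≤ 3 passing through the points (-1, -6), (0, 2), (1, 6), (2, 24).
3*x**3 - 2*x**2 + 3*x + 2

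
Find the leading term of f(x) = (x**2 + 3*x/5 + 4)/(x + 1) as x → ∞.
x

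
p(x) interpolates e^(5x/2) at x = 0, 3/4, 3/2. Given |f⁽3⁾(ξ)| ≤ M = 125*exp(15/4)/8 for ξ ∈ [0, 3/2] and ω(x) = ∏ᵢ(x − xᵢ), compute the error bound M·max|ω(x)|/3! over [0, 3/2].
125*sqrt(3)*exp(15/4)/512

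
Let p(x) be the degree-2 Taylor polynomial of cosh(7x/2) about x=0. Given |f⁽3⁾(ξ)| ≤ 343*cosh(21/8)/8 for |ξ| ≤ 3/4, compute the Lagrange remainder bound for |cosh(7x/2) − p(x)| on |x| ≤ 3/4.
3087*cosh(21/8)/1024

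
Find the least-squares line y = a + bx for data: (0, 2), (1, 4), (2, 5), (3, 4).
a = 27/10, b = 7/10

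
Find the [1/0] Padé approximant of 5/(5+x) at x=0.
1 - x/5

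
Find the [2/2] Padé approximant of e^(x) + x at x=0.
(5*x**2/12 + 2*x + 1)/(1 - x**2/12)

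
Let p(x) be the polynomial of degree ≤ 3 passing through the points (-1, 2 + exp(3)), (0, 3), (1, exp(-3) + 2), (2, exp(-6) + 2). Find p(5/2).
((53 - 5*exp(3))*exp(6) - 35*exp(3) + 35)*exp(-6)/16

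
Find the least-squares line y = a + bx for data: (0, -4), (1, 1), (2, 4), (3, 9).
a = -19/5, b = 21/5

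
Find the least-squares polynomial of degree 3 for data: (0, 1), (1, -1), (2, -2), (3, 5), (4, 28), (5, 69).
145/126 + (-1165/756)x + (-127/63)x² + (109/108)x³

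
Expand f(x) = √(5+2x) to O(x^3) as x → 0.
sqrt(5) + sqrt(5)*x/5 - sqrt(5)*x**2/50 + O(x**3)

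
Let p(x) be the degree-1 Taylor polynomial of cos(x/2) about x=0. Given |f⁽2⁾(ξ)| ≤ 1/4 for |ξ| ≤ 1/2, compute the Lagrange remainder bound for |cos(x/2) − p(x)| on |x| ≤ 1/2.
1/32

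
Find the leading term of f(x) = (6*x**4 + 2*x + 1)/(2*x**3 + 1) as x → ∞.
3*x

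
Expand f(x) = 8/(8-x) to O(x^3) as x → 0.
1 + x/8 + x**2/64 + O(x**3)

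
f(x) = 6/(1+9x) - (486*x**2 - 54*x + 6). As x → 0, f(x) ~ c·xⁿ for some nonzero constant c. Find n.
3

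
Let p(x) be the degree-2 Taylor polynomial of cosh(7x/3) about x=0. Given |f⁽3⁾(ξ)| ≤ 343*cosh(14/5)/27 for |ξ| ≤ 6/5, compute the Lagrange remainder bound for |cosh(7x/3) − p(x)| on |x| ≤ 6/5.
1372*cosh(14/5)/375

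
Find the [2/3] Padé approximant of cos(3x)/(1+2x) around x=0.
(1 - 15*x**2/4)/(3*x**3/2 + 3*x**2/4 + 2*x + 1)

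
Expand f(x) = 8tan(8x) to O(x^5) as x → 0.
64*x + 4096*x**3/3 + O(x**5)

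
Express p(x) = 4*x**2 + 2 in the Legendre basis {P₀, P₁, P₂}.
(10/3)P₀ + (8/3)P₂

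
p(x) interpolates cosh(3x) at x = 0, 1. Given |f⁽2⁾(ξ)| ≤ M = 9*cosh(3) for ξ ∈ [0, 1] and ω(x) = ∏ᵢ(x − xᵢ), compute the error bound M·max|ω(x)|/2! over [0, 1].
9*cosh(3)/8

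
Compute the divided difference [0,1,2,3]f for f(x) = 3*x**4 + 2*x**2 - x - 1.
18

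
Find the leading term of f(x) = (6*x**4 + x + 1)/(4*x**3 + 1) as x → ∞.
3*x/2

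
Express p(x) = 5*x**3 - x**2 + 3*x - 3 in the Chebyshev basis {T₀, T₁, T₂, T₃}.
(-7/2)T₀ + (27/4)T₁ + (-1/2)T₂ + (5/4)T₃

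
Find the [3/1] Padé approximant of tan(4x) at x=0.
64*x**3/3 + 4*x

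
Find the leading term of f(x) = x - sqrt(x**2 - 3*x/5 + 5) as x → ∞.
3/10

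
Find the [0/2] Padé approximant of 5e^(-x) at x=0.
5/(x**2/2 + x + 1)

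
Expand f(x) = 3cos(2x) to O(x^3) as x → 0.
3 - 6*x**2 + O(x**3)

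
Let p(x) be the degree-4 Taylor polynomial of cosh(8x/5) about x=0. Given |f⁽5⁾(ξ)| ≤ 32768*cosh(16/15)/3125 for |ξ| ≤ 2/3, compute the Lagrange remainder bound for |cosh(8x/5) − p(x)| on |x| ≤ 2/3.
131072*cosh(16/15)/11390625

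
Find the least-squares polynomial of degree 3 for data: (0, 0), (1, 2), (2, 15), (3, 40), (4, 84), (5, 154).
-5/21 + (31/63)x + (34/21)x² + (8/9)x³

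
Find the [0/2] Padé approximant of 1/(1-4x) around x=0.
1/(1 - 4*x)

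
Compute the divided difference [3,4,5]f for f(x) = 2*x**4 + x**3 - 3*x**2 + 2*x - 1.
203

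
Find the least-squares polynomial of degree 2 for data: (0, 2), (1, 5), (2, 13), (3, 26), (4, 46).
76/35 + (-17/70)x + (39/14)x²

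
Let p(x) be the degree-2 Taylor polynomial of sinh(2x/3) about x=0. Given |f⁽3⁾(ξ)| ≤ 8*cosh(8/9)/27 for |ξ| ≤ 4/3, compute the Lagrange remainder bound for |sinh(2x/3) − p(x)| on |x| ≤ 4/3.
256*cosh(8/9)/2187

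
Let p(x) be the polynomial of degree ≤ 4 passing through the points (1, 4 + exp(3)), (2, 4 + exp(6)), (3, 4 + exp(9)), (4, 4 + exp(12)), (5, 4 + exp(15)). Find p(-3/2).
-1365*exp(12)/32 - 2145*exp(6)/32 + 4 + 3003*exp(3)/128 + 5005*exp(9)/64 + 1155*exp(15)/128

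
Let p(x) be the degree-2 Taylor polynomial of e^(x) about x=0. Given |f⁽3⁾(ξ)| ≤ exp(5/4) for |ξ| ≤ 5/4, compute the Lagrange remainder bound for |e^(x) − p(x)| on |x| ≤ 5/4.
125*exp(5/4)/384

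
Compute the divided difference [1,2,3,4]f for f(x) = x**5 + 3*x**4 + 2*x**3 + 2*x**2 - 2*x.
97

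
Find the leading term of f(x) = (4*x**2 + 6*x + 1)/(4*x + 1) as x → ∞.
x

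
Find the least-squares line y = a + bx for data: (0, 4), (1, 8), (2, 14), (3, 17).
a = 4, b = 9/2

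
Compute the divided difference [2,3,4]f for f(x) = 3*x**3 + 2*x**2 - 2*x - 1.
29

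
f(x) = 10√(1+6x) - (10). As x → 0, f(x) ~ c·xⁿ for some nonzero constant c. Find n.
1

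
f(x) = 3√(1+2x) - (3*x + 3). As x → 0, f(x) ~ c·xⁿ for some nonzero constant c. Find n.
2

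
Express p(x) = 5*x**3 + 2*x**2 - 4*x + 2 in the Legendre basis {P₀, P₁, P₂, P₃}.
(8/3)P₀ - P₁ + (4/3)P₂ + (2)P₃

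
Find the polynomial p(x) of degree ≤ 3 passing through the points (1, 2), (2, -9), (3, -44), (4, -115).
-2*x**3 + 3*x + 1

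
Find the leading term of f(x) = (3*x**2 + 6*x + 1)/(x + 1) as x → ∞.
3*x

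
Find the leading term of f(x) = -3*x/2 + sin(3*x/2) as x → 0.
-9*x**3/16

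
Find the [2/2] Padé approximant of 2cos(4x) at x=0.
(2 - 40*x**2/3)/(4*x**2/3 + 1)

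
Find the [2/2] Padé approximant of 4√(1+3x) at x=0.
(45*x**2/4 + 15*x + 4)/(9*x**2/16 + 9*x/4 + 1)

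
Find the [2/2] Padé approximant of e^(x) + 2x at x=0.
(-x**2/36 + 17*x/6 + 1)/(-x**2/36 - x/6 + 1)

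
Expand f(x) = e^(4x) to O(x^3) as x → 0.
1 + 4*x + 8*x**2 + O(x**3)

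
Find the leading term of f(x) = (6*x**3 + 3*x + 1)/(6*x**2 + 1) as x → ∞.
x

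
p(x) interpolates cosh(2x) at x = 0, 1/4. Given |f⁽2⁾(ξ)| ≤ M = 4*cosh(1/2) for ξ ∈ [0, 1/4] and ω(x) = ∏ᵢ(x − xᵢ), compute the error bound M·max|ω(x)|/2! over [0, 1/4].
cosh(1/2)/32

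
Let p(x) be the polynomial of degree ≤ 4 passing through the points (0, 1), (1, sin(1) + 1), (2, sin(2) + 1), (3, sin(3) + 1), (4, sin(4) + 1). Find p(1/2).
-35*sin(2)/64 - 5*sin(4)/128 + 7*sin(3)/32 + 35*sin(1)/32 + 1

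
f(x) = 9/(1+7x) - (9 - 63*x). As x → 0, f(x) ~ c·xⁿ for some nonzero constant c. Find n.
2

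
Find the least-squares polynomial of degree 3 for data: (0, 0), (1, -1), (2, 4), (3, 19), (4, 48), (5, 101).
-4/21 + (-43/63)x + (-23/42)x² + (17/18)x³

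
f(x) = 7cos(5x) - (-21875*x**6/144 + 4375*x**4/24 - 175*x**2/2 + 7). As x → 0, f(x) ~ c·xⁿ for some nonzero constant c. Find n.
8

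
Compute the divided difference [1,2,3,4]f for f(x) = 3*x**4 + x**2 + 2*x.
30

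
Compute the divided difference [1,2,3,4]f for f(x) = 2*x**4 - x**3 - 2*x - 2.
19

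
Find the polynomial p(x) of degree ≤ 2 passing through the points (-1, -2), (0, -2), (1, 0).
x**2 + x - 2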